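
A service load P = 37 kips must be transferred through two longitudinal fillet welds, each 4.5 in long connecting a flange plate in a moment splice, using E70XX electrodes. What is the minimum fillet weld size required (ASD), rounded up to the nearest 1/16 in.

w = 5/16 in

E70XX → F_EXX = 70 ksi.
Total weld length L = 9 in.
Required throat t_e = P × Ω / (0.6 F_EXX × L) = 37 × 2.0 / (0.6 × 70 × 9) = 0.1958 in.
Required leg w = t_e / 0.707 = 0.2769 in → use 5/16 in.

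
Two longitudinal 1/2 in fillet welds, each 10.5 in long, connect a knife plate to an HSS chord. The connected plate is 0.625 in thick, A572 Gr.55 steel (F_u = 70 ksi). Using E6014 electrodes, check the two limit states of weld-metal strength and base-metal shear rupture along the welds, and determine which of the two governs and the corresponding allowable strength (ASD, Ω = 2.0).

R_n/Ω ≈ 134 kips (weld metal governs)

E60XX → F_EXX = 60 ksi.
t_e = 0.707 × 0.5 = 0.3535 in; L = 21 in.
Weld metal: R_n/Ω = (1/2.0) × 0.6 × 60 × 0.3535 × 21 = 133.6 kips.
Base metal (shear rupture): R_n/Ω = (1/2.0) × 0.6 × 70 × 0.625 × 21 = 275.6 kips.
Governing: weld metal.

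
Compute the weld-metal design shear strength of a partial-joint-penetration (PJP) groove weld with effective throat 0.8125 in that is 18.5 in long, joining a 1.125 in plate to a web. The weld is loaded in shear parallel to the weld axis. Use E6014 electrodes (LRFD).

φR_n ≈ 406 kips

E60XX → F_EXX = 60 ksi.
Effective throat (given) t_e = 0.8125 in.
A_we = 0.8125 × 18.5 = 15.03 in².
F_nw = 0.6 F_EXX = 36 ksi.
φR_n = 0.75 × 36 × 15.03 = 405.8 kips.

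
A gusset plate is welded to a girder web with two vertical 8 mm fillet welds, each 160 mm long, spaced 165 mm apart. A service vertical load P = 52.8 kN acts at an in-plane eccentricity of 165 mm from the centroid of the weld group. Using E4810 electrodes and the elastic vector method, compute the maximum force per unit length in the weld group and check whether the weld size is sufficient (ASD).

f_max ≈ 482 N/mm; adequate

E48XX → F_EXX = 480 MPa.
Total weld length L_w = 320 mm. Treat welds as unit-width lines.
Polar moment about centroid: J = 2[d³/12 + d(b/2)²] = 2[160³/12 + 160×82.5²] = 2861000 mm³.
Direct shear f_v = P/L_w = 52.8×10³ / 320 = 165 N/mm (vertical).
Torsion M = P·e = 52.8×10³ × 165 = 8712000 N·mm.
Critical point at (x, y) = (82.5, 80) from centroid. f_tx = M·y/J = 243.6 N/mm; f_ty = M·x/J = 251.2 N/mm.
Resultant f_max = √[f_tx² + (f_v + f_ty)²] = √[243.6² + (165 + 251.2)²] = 482.3 N/mm.
Capacity per unit length: r_n/Ω = (1/2.0) × 0.6 × 480 × (0.707 × 8) = 814.5 N/mm.
482.3 ≤ 814.5 → adequate.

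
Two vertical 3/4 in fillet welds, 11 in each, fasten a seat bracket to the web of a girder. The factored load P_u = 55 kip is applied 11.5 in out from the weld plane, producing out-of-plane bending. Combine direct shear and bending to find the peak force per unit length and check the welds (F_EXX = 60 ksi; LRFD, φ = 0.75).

L_w = 2 × 11 = 22 in; section modulus (unit throat) S = 2 × L²/6 = 40.33 in².
Direct shear f_v = P/L_w = 55/22 = 2.5 kip/in.
Moment M = P × e = 55 × 11.5 = 632.5 kip·in; bending f_b = M/S = 15.68 kip/in.
f_max = √(f_v² + f_b²) = √(2.5² + 15.68²) = 15.88 kip/in.
φr_n = 0.75 × 0.6 × 60 × (0.707 × 0.75) = 14.32 kip/in → NOT adequate.

f_max ≈ 15.9 kip/in; NOT adequate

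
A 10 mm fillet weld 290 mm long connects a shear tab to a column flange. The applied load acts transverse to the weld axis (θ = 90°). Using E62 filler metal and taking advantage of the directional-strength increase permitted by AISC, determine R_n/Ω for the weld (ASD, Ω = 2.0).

R_n/Ω ≈ 572 kN

E62XX → F_EXX = 620 MPa.
t_e = 0.707 × 10 = 7.07 mm; A_we = 7.07 × 290 = 2050 mm².
Directional factor: 1.0 + 0.5 sin^1.5(90°) = 1.5.
F_nw = 0.6 × 620 × 1.5 = 558 MPa.
R_n/Ω = (558 × 2050) / 2.0 × 10⁻³ = 572 kN.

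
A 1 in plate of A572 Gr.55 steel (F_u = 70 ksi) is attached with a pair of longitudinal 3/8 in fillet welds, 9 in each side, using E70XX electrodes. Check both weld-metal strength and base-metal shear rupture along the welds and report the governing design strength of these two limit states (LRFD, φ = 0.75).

E70XX → F_EXX = 70 ksi.
t_e = 0.707 × 0.375 = 0.2651 in; L = 18 in.
Weld metal: φR_n = 0.75 × 0.6 × 70 × 0.2651 × 18 = 150.3 kip.
Base metal (shear rupture): φR_n = 0.75 × 0.6 × 70 × 1 × 18 = 567 kip.
Governing: weld metal.

φR_n ≈ 150 kip (weld metal governs)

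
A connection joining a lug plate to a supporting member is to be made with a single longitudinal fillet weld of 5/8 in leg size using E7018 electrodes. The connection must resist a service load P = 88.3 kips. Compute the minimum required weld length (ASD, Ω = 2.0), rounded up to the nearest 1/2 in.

L = 10 in

E70XX → F_EXX = 70 ksi.
Throat t_e = 0.707 × 0.625 = 0.4419 in.
r_n/Ω = (0.6 × 70 × 0.4419) / 2.0 = 9.279 kip/in.
L_req = P / (r_n/Ω) = 88.3 / 9.279 = 9.516 in total.
Round up → use L = 10 in.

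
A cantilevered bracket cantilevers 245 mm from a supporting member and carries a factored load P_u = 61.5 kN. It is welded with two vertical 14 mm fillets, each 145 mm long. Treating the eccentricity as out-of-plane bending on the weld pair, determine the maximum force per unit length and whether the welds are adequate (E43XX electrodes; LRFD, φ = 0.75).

E43XX → F_EXX = 430 MPa.
L_w = 2 × 145 = 290 mm; section modulus (unit throat) S = 2 × L²/6 = 7008 mm².
Direct shear f_v = P/L_w = 61.5×10³/290 = 212.1 N/mm.
Moment M = P × e = 61.5×10³ × 245 = 15068000 N·mm; bending f_b = M/S = 2150 N/mm.
f_max = √(f_v² + f_b²) = √(212.1² + 2150²) = 2160 N/mm.
φr_n = 0.75 × 0.6 × 430 × (0.707 × 14) = 1915 N/mm → NOT adequate.

f_max ≈ 2160 N/mm; NOT adequate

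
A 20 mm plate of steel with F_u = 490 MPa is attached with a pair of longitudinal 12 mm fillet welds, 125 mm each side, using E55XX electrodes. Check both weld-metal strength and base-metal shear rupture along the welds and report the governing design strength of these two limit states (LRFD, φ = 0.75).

E55XX → F_EXX = 550 MPa.
t_e = 0.707 × 12 = 8.484 mm; L = 250 mm.
Weld metal: φR_n = 0.75 × 0.6 × 550 × 8.484 × 250 × 10⁻³ = 524.9 kN.
Base metal (shear rupture): φR_n = 0.75 × 0.6 × 490 × 20 × 250 × 10⁻³ = 1102 kN.
Governing: weld metal.

φR_n ≈ 525 kN (weld metal governs)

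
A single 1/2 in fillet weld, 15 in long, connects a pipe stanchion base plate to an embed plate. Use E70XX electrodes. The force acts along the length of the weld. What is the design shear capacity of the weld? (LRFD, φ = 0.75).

φR_n ≈ 167 kips

E70XX → F_EXX = 70 ksi.
Effective throat t_e = 0.707 × 0.5 = 0.3535 in.
Total length L = 15 in; A_we = 0.3535 × 15 = 5.302 in².
F_nw = 0.6 F_EXX = 0.6 × 70 = 42 ksi.
φR_n = 0.75 × 42 × 5.302 = 167 kips.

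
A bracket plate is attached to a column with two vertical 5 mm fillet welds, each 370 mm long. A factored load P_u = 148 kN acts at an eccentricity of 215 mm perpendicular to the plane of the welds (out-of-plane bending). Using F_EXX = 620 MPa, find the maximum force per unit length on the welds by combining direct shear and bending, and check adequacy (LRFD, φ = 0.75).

L_w = 2 × 370 = 740 mm; section modulus (unit throat) S = 2 × L²/6 = 45630 mm².
Direct shear f_v = P/L_w = 148×10³/740 = 200 N/mm.
Moment M = P × e = 148×10³ × 215 = 31820000 N·mm; bending f_b = M/S = 697.3 N/mm.
f_max = √(f_v² + f_b²) = √(200² + 697.3²) = 725.4 N/mm.
φr_n = 0.75 × 0.6 × 620 × (0.707 × 5) = 986.3 N/mm → adequate.

f_max ≈ 725 N/mm; adequate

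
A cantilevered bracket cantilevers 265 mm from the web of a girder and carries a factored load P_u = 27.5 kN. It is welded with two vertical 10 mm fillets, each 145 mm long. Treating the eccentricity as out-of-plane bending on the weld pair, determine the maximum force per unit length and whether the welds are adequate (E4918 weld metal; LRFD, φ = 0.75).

E49XX → F_EXX = 490 MPa.
L_w = 2 × 145 = 290 mm; section modulus (unit throat) S = 2 × L²/6 = 7008 mm².
Direct shear f_v = P/L_w = 27.5×10³/290 = 94.83 N/mm.
Moment M = P × e = 27.5×10³ × 265 = 7287500 N·mm; bending f_b = M/S = 1040 N/mm.
f_max = √(f_v² + f_b²) = √(94.83² + 1040²) = 1044 N/mm.
φr_n = 0.75 × 0.6 × 490 × (0.707 × 10) = 1559 N/mm → adequate.

f_max ≈ 1040 N/mm; adequate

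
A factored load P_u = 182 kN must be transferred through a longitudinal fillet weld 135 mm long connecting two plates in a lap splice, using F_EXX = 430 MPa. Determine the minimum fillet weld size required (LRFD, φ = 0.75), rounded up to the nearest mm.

w = 10 mm

Total weld length L = 135 mm.
Required throat t_e = P_u / (φ × 0.6 F_EXX × L) = 182 / (0.75 × 0.6 × 430 × 135 × 10⁻³) = 6.967 mm.
Required leg w = t_e / 0.707 = 9.855 mm → use 10 mm.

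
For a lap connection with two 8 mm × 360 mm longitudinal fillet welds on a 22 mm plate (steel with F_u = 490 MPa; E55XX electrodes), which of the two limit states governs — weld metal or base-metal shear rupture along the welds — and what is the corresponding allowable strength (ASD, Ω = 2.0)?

E55XX → F_EXX = 550 MPa.
t_e = 0.707 × 8 = 5.656 mm; L = 720 mm.
Weld metal: R_n/Ω = (1/2.0) × 0.6 × 550 × 5.656 × 720 × 10⁻³ = 671.9 kN.
Base metal (shear rupture): R_n/Ω = (1/2.0) × 0.6 × 490 × 22 × 720 × 10⁻³ = 2328 kN.
Governing: weld metal.

R_n/Ω ≈ 672 kN (weld metal governs)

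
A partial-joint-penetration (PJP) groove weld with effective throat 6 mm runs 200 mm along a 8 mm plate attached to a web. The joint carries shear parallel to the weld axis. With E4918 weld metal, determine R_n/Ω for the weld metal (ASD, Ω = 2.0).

R_n/Ω ≈ 176 kN

E49XX → F_EXX = 490 MPa.
Effective throat (given) t_e = 6 mm.
A_we = 6 × 200 = 1200 mm².
F_nw = 0.6 F_EXX = 294 MPa.
R_n/Ω = (294 × 1200) / 2.0 × 10⁻³ = 176.4 kN.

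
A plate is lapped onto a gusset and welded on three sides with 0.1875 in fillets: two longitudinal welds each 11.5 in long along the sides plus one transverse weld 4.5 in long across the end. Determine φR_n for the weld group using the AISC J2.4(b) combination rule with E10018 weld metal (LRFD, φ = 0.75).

φR_n ≈ 164 kip

E100XX → F_EXX = 100 ksi.
t_e = 0.707 × 0.1875 = 0.1326 in.
R_nwl = 0.6 × 100 × 0.1326 × 23 = 182.9 kip (longitudinal, 2 welds).
R_nwt = 0.6 × 100 × 0.1326 × 4.5 = 35.79 kip (transverse, base value).
(i) R_nwl + R_nwt = 218.7 kip; (ii) 0.85 R_nwl + 1.5 R_nwt = 209.2 kip.
R_n = max = 218.7 kip [governs: (i)]; φR_n = 164 kip.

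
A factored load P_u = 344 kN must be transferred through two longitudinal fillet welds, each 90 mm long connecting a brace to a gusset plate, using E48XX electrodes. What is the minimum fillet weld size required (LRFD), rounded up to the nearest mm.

w = 13 mm

E48XX → F_EXX = 480 MPa.
Total weld length L = 180 mm.
Required throat t_e = P_u / (φ × 0.6 F_EXX × L) = 344 / (0.75 × 0.6 × 480 × 180 × 10⁻³) = 8.848 mm.
Required leg w = t_e / 0.707 = 12.51 mm → use 13 mm.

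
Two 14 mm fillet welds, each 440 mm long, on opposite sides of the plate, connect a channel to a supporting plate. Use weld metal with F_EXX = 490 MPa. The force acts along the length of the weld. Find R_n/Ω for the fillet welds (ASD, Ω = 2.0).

R_n/Ω ≈ 1280 kN

Effective throat t_e = 0.707 × 14 = 9.898 mm.
Total length L = 880 mm; A_we = 9.898 × 880 = 8710 mm².
F_nw = 0.6 F_EXX = 0.6 × 490 = 294 MPa.
R_n = 294 × 8710 × 10⁻³ = 2561 kN; R_n/Ω = 2561/2.0 = 1280 kN.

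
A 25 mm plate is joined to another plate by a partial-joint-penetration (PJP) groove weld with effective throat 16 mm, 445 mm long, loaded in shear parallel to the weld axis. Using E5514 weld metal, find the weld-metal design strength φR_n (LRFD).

φR_n ≈ 1760 kN

E55XX → F_EXX = 550 MPa.
Effective throat (given) t_e = 16 mm.
A_we = 16 × 445 = 7120 mm².
F_nw = 0.6 F_EXX = 330 MPa.
φR_n = 0.75 × 330 × 7120 × 10⁻³ = 1762 kN.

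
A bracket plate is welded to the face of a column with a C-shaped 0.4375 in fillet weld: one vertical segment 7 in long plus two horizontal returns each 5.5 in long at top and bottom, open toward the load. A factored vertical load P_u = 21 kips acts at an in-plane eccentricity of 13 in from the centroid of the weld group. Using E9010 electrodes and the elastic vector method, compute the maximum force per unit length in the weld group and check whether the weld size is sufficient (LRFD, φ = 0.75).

f_max ≈ 7.23 kip/in; adequate

E90XX → F_EXX = 90 ksi.
Total weld length L_w = 18 in. Treat welds as unit-width lines.
Centroid: x̄ = 2×5.5×2.75 / 18 = 1.681 in from the vertical weld.
Polar moment about centroid: J = I_x + I_y = [7³/12 + 2×5.5×3.5²] + [7×1.681² + 2(5.5³/12 + 5.5×1.069²)] = 223.4 in³.
Direct shear f_v = P/L_w = 21 / 18 = 1.167 kip/in (vertical).
Torsion M = P·e = 21 × 13 = 273 kip·in.
Critical point at (x, y) = (3.819, 3.5) from centroid. f_tx = M·y/J = 4.277 kip/in; f_ty = M·x/J = 4.667 kip/in.
Resultant f_max = √[f_tx² + (f_v + f_ty)²] = √[4.277² + (1.167 + 4.667)²] = 7.234 kip/in.
Capacity per unit length: φr_n = 0.75 × 0.6 × 90 × (0.707 × 0.4375) = 12.53 kip/in.
7.234 ≤ 12.53 → adequate.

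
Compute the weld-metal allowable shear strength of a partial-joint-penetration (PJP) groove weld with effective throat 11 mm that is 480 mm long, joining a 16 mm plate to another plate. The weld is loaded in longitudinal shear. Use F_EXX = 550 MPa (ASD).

Effective throat (given) t_e = 11 mm.
A_we = 11 × 480 = 5280 mm².
F_nw = 0.6 F_EXX = 330 MPa.
R_n/Ω = (330 × 5280) / 2.0 × 10⁻³ = 871.2 kN.

R_n/Ω ≈ 871 kN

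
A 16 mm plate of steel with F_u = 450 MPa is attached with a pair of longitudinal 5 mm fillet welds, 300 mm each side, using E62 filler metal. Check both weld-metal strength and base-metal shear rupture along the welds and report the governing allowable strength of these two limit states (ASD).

E62XX → F_EXX = 620 MPa.
t_e = 0.707 × 5 = 3.535 mm; L = 600 mm.
Weld metal: R_n/Ω = (1/2.0) × 0.6 × 620 × 3.535 × 600 × 10⁻³ = 394.5 kN.
Base metal (shear rupture): R_n/Ω = (1/2.0) × 0.6 × 450 × 16 × 600 × 10⁻³ = 1296 kN.
Governing: weld metal.

R_n/Ω ≈ 395 kN (weld metal governs)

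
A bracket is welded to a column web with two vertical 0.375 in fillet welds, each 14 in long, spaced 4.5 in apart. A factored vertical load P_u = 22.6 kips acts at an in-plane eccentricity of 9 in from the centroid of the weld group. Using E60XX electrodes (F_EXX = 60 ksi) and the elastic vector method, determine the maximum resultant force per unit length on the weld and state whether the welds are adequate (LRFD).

Total weld length L_w = 28 in. Treat welds as unit-width lines.
Polar moment about centroid: J = 2[d³/12 + d(b/2)²] = 2[14³/12 + 14×2.25²] = 599.1 in³.
Direct shear f_v = P/L_w = 22.6 / 28 = 0.8071 kip/in (vertical).
Torsion M = P·e = 22.6 × 9 = 203.4 kip·in.
Critical point at (x, y) = (2.25, 7) from centroid. f_tx = M·y/J = 2.377 kip/in; f_ty = M·x/J = 0.7639 kip/in.
Resultant f_max = √[f_tx² + (f_v + f_ty)²] = √[2.377² + (0.8071 + 0.7639)²] = 2.849 kip/in.
Capacity per unit length: φr_n = 0.75 × 0.6 × 60 × (0.707 × 0.375) = 7.158 kip/in.
2.849 ≤ 7.158 → adequate.

f_max ≈ 2.85 kip/in; adequate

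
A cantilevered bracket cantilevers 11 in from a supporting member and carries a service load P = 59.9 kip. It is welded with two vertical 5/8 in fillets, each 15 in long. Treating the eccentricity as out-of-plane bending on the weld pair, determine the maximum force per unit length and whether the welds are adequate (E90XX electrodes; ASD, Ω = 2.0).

E90XX → F_EXX = 90 ksi.
L_w = 2 × 15 = 30 in; section modulus (unit throat) S = 2 × L²/6 = 75 in².
Direct shear f_v = P/L_w = 59.9/30 = 1.997 kip/in.
Moment M = P × e = 59.9 × 11 = 658.9 kip·in; bending f_b = M/S = 8.785 kip/in.
f_max = √(f_v² + f_b²) = √(1.997² + 8.785²) = 9.009 kip/in.
r_n/Ω = (1/2.0) × 0.6 × 90 × (0.707 × 0.625) = 11.93 kip/in → adequate.

f_max ≈ 9.01 kip/in; adequate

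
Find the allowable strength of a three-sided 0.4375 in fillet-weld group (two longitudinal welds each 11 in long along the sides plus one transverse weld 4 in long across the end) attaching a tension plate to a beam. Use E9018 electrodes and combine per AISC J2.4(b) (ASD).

R_n/Ω ≈ 217 kip

E90XX → F_EXX = 90 ksi.
t_e = 0.707 × 0.4375 = 0.3093 in.
R_nwl = 0.6 × 90 × 0.3093 × 22 = 367.5 kip (longitudinal, 2 welds).
R_nwt = 0.6 × 90 × 0.3093 × 4 = 66.81 kip (transverse, base value).
(i) R_nwl + R_nwt = 434.3 kip; (ii) 0.85 R_nwl + 1.5 R_nwt = 412.6 kip.
R_n = max = 434.3 kip [governs: (i)]; R_n/Ω = 217.1 kip.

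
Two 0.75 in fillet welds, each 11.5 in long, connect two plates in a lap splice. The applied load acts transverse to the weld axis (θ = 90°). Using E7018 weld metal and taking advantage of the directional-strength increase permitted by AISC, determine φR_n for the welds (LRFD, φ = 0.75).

φR_n ≈ 576 kips

E70XX → F_EXX = 70 ksi.
t_e = 0.707 × 0.75 = 0.5302 in; A_we = 0.5302 × 23 = 12.2 in².
Directional factor: 1.0 + 0.5 sin^1.5(90°) = 1.5.
F_nw = 0.6 × 70 × 1.5 = 63 ksi.
φR_n = 0.75 × 63 × 12.2 = 576.2 kips.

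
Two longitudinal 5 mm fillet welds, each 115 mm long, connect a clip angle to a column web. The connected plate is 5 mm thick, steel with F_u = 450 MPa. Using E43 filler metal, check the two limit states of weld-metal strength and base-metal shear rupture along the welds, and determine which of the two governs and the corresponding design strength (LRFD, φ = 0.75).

E43XX → F_EXX = 430 MPa.
t_e = 0.707 × 5 = 3.535 mm; L = 230 mm.
Weld metal: φR_n = 0.75 × 0.6 × 430 × 3.535 × 230 × 10⁻³ = 157.3 kN.
Base metal (shear rupture): φR_n = 0.75 × 0.6 × 450 × 5 × 230 × 10⁻³ = 232.9 kN.
Governing: weld metal.

φR_n ≈ 157 kN (weld metal governs)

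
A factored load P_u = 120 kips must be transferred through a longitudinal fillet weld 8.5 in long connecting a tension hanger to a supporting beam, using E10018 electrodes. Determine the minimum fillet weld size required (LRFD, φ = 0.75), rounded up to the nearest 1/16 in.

E100XX → F_EXX = 100 ksi.
Total weld length L = 8.5 in.
Required throat t_e = P_u / (φ × 0.6 F_EXX × L) = 120 / (0.75 × 0.6 × 100 × 8.5) = 0.3137 in.
Required leg w = t_e / 0.707 = 0.4437 in → use 1/2 in.

w = 1/2 in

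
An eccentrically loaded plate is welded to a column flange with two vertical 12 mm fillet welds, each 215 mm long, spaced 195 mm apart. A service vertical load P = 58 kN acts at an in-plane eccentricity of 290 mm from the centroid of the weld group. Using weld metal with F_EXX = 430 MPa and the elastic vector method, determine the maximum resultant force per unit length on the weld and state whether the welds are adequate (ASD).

Total weld length L_w = 430 mm. Treat welds as unit-width lines.
Polar moment about centroid: J = 2[d³/12 + d(b/2)²] = 2[215³/12 + 215×97.5²] = 5744000 mm³.
Direct shear f_v = P/L_w = 58×10³ / 430 = 134.9 N/mm (vertical).
Torsion M = P·e = 58×10³ × 290 = 16820000 N·mm.
Critical point at (x, y) = (97.5, 107.5) from centroid. f_tx = M·y/J = 314.8 N/mm; f_ty = M·x/J = 285.5 N/mm.
Resultant f_max = √[f_tx² + (f_v + f_ty)²] = √[314.8² + (134.9 + 285.5)²] = 525.2 N/mm.
Capacity per unit length: r_n/Ω = (1/2.0) × 0.6 × 430 × (0.707 × 12) = 1094 N/mm.
525.2 ≤ 1094 → adequate.

f_max ≈ 525 N/mm; adequate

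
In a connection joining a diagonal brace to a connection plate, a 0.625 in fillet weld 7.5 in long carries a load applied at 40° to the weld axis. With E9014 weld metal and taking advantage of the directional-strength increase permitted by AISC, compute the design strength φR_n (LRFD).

φR_n ≈ 169 kips

E90XX → F_EXX = 90 ksi.
t_e = 0.707 × 0.625 = 0.4419 in; A_we = 0.4419 × 7.5 = 3.314 in².
Directional factor: 1.0 + 0.5 sin^1.5(40°) = 1.258.
F_nw = 0.6 × 90 × 1.258 = 67.91 ksi.
φR_n = 0.75 × 67.91 × 3.314 = 168.8 kips.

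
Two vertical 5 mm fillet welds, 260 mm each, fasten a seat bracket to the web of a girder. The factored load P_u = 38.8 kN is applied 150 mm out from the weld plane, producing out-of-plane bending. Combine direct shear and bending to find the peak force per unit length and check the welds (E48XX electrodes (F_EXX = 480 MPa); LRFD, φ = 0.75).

L_w = 2 × 260 = 520 mm; section modulus (unit throat) S = 2 × L²/6 = 22530 mm².
Direct shear f_v = P/L_w = 38.8×10³/520 = 74.62 N/mm.
Moment M = P × e = 38.8×10³ × 150 = 5820000 N·mm; bending f_b = M/S = 258.3 N/mm.
f_max = √(f_v² + f_b²) = √(74.62² + 258.3²) = 268.8 N/mm.
φr_n = 0.75 × 0.6 × 480 × (0.707 × 5) = 763.6 N/mm → adequate.

f_max ≈ 269 N/mm; adequate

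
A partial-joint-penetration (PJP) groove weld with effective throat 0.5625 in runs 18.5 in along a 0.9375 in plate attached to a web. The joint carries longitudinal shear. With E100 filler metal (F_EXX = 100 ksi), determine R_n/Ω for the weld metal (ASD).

Effective throat (given) t_e = 0.5625 in.
A_we = 0.5625 × 18.5 = 10.41 in².
F_nw = 0.6 F_EXX = 60 ksi.
R_n/Ω = (60 × 10.41) / 2.0 = 312.2 kips.

R_n/Ω ≈ 312 kips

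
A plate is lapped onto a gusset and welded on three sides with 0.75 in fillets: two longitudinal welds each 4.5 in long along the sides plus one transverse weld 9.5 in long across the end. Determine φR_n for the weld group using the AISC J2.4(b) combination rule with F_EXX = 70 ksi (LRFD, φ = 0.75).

φR_n ≈ 366 kips

t_e = 0.707 × 0.75 = 0.5302 in.
R_nwl = 0.6 × 70 × 0.5302 × 9 = 200.4 kips (longitudinal, 2 welds).
R_nwt = 0.6 × 70 × 0.5302 × 9.5 = 211.6 kips (transverse, base value).
(i) R_nwl + R_nwt = 412 kips; (ii) 0.85 R_nwl + 1.5 R_nwt = 487.7 kips.
R_n = max = 487.7 kips [governs: (ii)]; φR_n = 365.8 kips.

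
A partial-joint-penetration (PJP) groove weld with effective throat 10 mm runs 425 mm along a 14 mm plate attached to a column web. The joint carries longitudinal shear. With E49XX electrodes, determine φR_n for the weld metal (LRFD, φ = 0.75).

E49XX → F_EXX = 490 MPa.
Effective throat (given) t_e = 10 mm.
A_we = 10 × 425 = 4250 mm².
F_nw = 0.6 F_EXX = 294 MPa.
φR_n = 0.75 × 294 × 4250 × 10⁻³ = 937.1 kN.

φR_n ≈ 937 kN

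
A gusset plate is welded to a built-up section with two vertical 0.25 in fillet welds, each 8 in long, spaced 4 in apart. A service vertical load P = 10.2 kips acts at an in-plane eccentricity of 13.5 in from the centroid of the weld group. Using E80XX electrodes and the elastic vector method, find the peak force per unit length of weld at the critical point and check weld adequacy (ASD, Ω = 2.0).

E80XX → F_EXX = 80 ksi.
Total weld length L_w = 16 in. Treat welds as unit-width lines.
Polar moment about centroid: J = 2[d³/12 + d(b/2)²] = 2[8³/12 + 8×2²] = 149.3 in³.
Direct shear f_v = P/L_w = 10.2 / 16 = 0.6375 kip/in (vertical).
Torsion M = P·e = 10.2 × 13.5 = 137.7 kip·in.
Critical point at (x, y) = (2, 4) from centroid. f_tx = M·y/J = 3.688 kip/in; f_ty = M·x/J = 1.844 kip/in.
Resultant f_max = √[f_tx² + (f_v + f_ty)²] = √[3.688² + (0.6375 + 1.844)²] = 4.446 kip/in.
Capacity per unit length: r_n/Ω = (1/2.0) × 0.6 × 80 × (0.707 × 0.25) = 4.242 kip/in.
4.446 > 4.242 → NOT adequate.

f_max ≈ 4.45 kip/in; NOT adequate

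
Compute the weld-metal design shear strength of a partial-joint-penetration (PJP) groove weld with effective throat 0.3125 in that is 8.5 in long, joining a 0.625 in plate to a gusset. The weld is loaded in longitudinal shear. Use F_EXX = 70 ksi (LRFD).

Effective throat (given) t_e = 0.3125 in.
A_we = 0.3125 × 8.5 = 2.656 in².
F_nw = 0.6 F_EXX = 42 ksi.
φR_n = 0.75 × 42 × 2.656 = 83.67 kip.

φR_n ≈ 83.7 kip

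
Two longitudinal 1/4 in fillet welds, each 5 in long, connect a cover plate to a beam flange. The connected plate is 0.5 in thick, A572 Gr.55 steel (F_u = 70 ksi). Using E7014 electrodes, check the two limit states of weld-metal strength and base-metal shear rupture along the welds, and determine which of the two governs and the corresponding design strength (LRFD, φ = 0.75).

φR_n ≈ 55.7 kip (weld metal governs)

E70XX → F_EXX = 70 ksi.
t_e = 0.707 × 0.25 = 0.1767 in; L = 10 in.
Weld metal: φR_n = 0.75 × 0.6 × 70 × 0.1767 × 10 = 55.68 kip.
Base metal (shear rupture): φR_n = 0.75 × 0.6 × 70 × 0.5 × 10 = 157.5 kip.
Governing: weld metal.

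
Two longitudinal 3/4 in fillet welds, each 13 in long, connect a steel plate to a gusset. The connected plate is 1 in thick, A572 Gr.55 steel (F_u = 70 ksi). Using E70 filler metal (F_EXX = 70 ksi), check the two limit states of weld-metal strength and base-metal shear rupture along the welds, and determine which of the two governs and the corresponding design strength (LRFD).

t_e = 0.707 × 0.75 = 0.5302 in; L = 26 in.
Weld metal: φR_n = 0.75 × 0.6 × 70 × 0.5302 × 26 = 434.3 kips.
Base metal (shear rupture): φR_n = 0.75 × 0.6 × 70 × 1 × 26 = 819 kips.
Governing: weld metal.

φR_n ≈ 434 kips (weld metal governs)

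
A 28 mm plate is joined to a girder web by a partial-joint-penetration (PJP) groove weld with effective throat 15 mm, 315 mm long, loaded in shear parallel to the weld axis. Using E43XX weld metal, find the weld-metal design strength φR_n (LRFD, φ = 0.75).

E43XX → F_EXX = 430 MPa.
Effective throat (given) t_e = 15 mm.
A_we = 15 × 315 = 4725 mm².
F_nw = 0.6 F_EXX = 258 MPa.
φR_n = 0.75 × 258 × 4725 × 10⁻³ = 914.3 kN.

φR_n ≈ 914 kN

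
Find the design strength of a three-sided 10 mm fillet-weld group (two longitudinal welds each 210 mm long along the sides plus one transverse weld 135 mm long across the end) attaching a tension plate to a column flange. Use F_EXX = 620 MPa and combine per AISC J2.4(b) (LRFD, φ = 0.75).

t_e = 0.707 × 10 = 7.07 mm.
R_nwl = 0.6 × 620 × 7.07 × 420 × 10⁻³ = 1105 kN (longitudinal, 2 welds).
R_nwt = 0.6 × 620 × 7.07 × 135 × 10⁻³ = 355.1 kN (transverse, base value).
(i) R_nwl + R_nwt = 1460 kN; (ii) 0.85 R_nwl + 1.5 R_nwt = 1472 kN.
R_n = max = 1472 kN [governs: (ii)]; φR_n = 1104 kN.

φR_n ≈ 1100 kN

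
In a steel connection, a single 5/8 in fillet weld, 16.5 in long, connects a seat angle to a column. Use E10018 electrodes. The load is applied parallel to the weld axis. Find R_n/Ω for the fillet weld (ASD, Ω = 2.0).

R_n/Ω ≈ 219 kips

E100XX → F_EXX = 100 ksi.
Effective throat t_e = 0.707 × 0.625 = 0.4419 in.
Total length L = 16.5 in; A_we = 0.4419 × 16.5 = 7.291 in².
F_nw = 0.6 F_EXX = 0.6 × 100 = 60 ksi.
R_n = 60 × 7.291 = 437.5 kips; R_n/Ω = 437.5/2.0 = 218.7 kips.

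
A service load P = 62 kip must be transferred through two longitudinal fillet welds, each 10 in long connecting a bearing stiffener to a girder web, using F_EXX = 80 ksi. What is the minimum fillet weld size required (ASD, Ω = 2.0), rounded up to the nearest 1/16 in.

Total weld length L = 20 in.
Required throat t_e = P × Ω / (0.6 F_EXX × L) = 62 × 2.0 / (0.6 × 80 × 20) = 0.1292 in.
Required leg w = t_e / 0.707 = 0.1827 in → use 3/16 in.

w = 3/16 in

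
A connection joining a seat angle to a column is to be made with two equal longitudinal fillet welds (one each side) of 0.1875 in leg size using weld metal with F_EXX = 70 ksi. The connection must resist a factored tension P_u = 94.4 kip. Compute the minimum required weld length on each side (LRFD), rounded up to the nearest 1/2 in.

Throat t_e = 0.707 × 0.1875 = 0.1326 in.
φr_n = 0.75 × 0.6 × 70 × 0.1326 = 4.176 kip/in.
L_req = P_u / φr_n = 94.4 / 4.176 = 22.61 in total.
Per side: 22.61 / 2 = 11.3 in.
Round up → use L = 11.5 in on each side.

L = 11.5 in on each side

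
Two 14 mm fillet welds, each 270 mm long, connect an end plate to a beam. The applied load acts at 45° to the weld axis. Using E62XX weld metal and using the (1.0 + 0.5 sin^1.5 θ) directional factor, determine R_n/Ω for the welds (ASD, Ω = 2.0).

R_n/Ω ≈ 1290 kN

E62XX → F_EXX = 620 MPa.
t_e = 0.707 × 14 = 9.898 mm; A_we = 9.898 × 540 = 5345 mm².
Directional factor: 1.0 + 0.5 sin^1.5(45°) = 1.297.
F_nw = 0.6 × 620 × 1.297 = 482.6 MPa.
R_n/Ω = (482.6 × 5345) / 2.0 × 10⁻³ = 1290 kN.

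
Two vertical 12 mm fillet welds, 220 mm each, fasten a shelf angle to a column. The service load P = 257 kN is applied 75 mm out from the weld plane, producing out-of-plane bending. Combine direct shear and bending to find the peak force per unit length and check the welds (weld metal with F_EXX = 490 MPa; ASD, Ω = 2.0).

L_w = 2 × 220 = 440 mm; section modulus (unit throat) S = 2 × L²/6 = 16130 mm².
Direct shear f_v = P/L_w = 257×10³/440 = 584.1 N/mm.
Moment M = P × e = 257×10³ × 75 = 19275000 N·mm; bending f_b = M/S = 1195 N/mm.
f_max = √(f_v² + f_b²) = √(584.1² + 1195²) = 1330 N/mm.
r_n/Ω = (1/2.0) × 0.6 × 490 × (0.707 × 12) = 1247 N/mm → NOT adequate.

f_max ≈ 1330 N/mm; NOT adequate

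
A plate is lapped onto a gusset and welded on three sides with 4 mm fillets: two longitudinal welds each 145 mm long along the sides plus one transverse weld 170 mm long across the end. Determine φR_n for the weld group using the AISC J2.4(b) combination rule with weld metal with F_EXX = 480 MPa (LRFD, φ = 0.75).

t_e = 0.707 × 4 = 2.828 mm.
R_nwl = 0.6 × 480 × 2.828 × 290 × 10⁻³ = 236.2 kN (longitudinal, 2 welds).
R_nwt = 0.6 × 480 × 2.828 × 170 × 10⁻³ = 138.5 kN (transverse, base value).
(i) R_nwl + R_nwt = 374.7 kN; (ii) 0.85 R_nwl + 1.5 R_nwt = 408.5 kN.
R_n = max = 408.5 kN [governs: (ii)]; φR_n = 306.3 kN.

φR_n ≈ 306 kN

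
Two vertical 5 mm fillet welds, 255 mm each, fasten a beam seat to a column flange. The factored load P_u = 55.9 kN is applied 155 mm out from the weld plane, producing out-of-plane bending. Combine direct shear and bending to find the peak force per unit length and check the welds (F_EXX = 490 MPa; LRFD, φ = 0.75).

f_max ≈ 415 N/mm; adequate

L_w = 2 × 255 = 510 mm; section modulus (unit throat) S = 2 × L²/6 = 21680 mm².
Direct shear f_v = P/L_w = 55.9×10³/510 = 109.6 N/mm.
Moment M = P × e = 55.9×10³ × 155 = 8664500 N·mm; bending f_b = M/S = 399.7 N/mm.
f_max = √(f_v² + f_b²) = √(109.6² + 399.7²) = 414.5 N/mm.
φr_n = 0.75 × 0.6 × 490 × (0.707 × 5) = 779.5 N/mm → adequate.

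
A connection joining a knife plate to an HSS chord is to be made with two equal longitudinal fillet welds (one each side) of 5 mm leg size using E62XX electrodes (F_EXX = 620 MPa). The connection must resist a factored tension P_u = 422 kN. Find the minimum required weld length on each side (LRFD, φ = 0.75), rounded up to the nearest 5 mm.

L = 215 mm on each side

Throat t_e = 0.707 × 5 = 3.535 mm.
φr_n = 0.75 × 0.6 × 620 × 3.535 × 10⁻³ = 0.9863 kN/mm.
L_req = P_u / φr_n = 422 / 0.9863 = 427.9 mm total.
Per side: 427.9 / 2 = 213.9 mm.
Round up → use L = 215 mm on each side.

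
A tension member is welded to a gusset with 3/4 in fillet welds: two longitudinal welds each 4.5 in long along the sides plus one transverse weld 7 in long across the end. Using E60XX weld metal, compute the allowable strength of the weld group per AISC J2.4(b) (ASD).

R_n/Ω ≈ 173 kip

E60XX → F_EXX = 60 ksi.
t_e = 0.707 × 0.75 = 0.5302 in.
R_nwl = 0.6 × 60 × 0.5302 × 9 = 171.8 kip (longitudinal, 2 welds).
R_nwt = 0.6 × 60 × 0.5302 × 7 = 133.6 kip (transverse, base value).
(i) R_nwl + R_nwt = 305.4 kip; (ii) 0.85 R_nwl + 1.5 R_nwt = 346.5 kip.
R_n = max = 346.5 kip [governs: (ii)]; R_n/Ω = 173.2 kip.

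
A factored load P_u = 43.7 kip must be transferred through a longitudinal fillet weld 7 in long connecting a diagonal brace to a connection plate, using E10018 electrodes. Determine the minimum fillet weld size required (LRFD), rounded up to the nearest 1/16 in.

w = 1/4 in

E100XX → F_EXX = 100 ksi.
Total weld length L = 7 in.
Required throat t_e = P_u / (φ × 0.6 F_EXX × L) = 43.7 / (0.75 × 0.6 × 100 × 7) = 0.1387 in.
Required leg w = t_e / 0.707 = 0.1962 in → use 1/4 in.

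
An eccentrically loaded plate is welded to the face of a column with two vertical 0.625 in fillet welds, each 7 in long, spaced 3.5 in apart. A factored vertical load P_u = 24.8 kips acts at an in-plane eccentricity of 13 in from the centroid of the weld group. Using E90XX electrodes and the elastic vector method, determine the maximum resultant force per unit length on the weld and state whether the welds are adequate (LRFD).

E90XX → F_EXX = 90 ksi.
Total weld length L_w = 14 in. Treat welds as unit-width lines.
Polar moment about centroid: J = 2[d³/12 + d(b/2)²] = 2[7³/12 + 7×1.75²] = 100 in³.
Direct shear f_v = P/L_w = 24.8 / 14 = 1.771 kip/in (vertical).
Torsion M = P·e = 24.8 × 13 = 322.4 kip·in.
Critical point at (x, y) = (1.75, 3.5) from centroid. f_tx = M·y/J = 11.28 kip/in; f_ty = M·x/J = 5.64 kip/in.
Resultant f_max = √[f_tx² + (f_v + f_ty)²] = √[11.28² + (1.771 + 5.64)²] = 13.5 kip/in.
Capacity per unit length: φr_n = 0.75 × 0.6 × 90 × (0.707 × 0.625) = 17.9 kip/in.
13.5 ≤ 17.9 → adequate.

f_max ≈ 13.5 kip/in; adequate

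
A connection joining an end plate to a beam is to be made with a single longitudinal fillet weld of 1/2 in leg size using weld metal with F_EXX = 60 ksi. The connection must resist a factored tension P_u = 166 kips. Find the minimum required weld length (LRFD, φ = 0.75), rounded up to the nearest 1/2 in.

L = 17.5 in

Throat t_e = 0.707 × 0.5 = 0.3535 in.
φr_n = 0.75 × 0.6 × 60 × 0.3535 = 9.544 kips/in.
L_req = P_u / φr_n = 166 / 9.544 = 17.39 in total.
Round up → use L = 17.5 in.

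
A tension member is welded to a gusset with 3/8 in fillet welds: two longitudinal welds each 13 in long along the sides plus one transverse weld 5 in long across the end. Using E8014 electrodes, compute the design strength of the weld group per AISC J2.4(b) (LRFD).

φR_n ≈ 296 kips

E80XX → F_EXX = 80 ksi.
t_e = 0.707 × 0.375 = 0.2651 in.
R_nwl = 0.6 × 80 × 0.2651 × 26 = 330.9 kips (longitudinal, 2 welds).
R_nwt = 0.6 × 80 × 0.2651 × 5 = 63.63 kips (transverse, base value).
(i) R_nwl + R_nwt = 394.5 kips; (ii) 0.85 R_nwl + 1.5 R_nwt = 376.7 kips.
R_n = max = 394.5 kips [governs: (i)]; φR_n = 295.9 kips.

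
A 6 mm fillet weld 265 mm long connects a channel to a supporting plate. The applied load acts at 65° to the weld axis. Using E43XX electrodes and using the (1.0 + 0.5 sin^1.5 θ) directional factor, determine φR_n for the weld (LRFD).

φR_n ≈ 311 kN

E43XX → F_EXX = 430 MPa.
t_e = 0.707 × 6 = 4.242 mm; A_we = 4.242 × 265 = 1124 mm².
Directional factor: 1.0 + 0.5 sin^1.5(65°) = 1.431.
F_nw = 0.6 × 430 × 1.431 = 369.3 MPa.
φR_n = 0.75 × 369.3 × 1124 × 10⁻³ = 311.4 kN.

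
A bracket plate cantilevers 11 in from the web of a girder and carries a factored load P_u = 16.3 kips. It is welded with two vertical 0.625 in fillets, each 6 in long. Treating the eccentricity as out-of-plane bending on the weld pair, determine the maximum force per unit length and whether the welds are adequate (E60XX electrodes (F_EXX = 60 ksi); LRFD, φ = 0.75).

f_max ≈ 15 kip/in; NOT adequate

L_w = 2 × 6 = 12 in; section modulus (unit throat) S = 2 × L²/6 = 12 in².
Direct shear f_v = P/L_w = 16.3/12 = 1.358 kip/in.
Moment M = P × e = 16.3 × 11 = 179.3 kip·in; bending f_b = M/S = 14.94 kip/in.
f_max = √(f_v² + f_b²) = √(1.358² + 14.94²) = 15 kip/in.
φr_n = 0.75 × 0.6 × 60 × (0.707 × 0.625) = 11.93 kip/in → NOT adequate.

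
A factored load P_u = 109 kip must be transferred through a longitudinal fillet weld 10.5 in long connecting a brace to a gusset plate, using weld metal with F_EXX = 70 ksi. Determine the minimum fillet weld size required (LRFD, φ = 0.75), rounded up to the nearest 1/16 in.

w = 1/2 in

Total weld length L = 10.5 in.
Required throat t_e = P_u / (φ × 0.6 F_EXX × L) = 109 / (0.75 × 0.6 × 70 × 10.5) = 0.3296 in.
Required leg w = t_e / 0.707 = 0.4661 in → use 1/2 in.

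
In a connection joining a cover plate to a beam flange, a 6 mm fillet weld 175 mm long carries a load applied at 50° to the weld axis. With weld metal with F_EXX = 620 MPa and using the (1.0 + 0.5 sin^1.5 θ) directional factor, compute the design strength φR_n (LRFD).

t_e = 0.707 × 6 = 4.242 mm; A_we = 4.242 × 175 = 742.4 mm².
Directional factor: 1.0 + 0.5 sin^1.5(50°) = 1.335.
F_nw = 0.6 × 620 × 1.335 = 496.7 MPa.
φR_n = 0.75 × 496.7 × 742.4 × 10⁻³ = 276.5 kN.

φR_n ≈ 277 kN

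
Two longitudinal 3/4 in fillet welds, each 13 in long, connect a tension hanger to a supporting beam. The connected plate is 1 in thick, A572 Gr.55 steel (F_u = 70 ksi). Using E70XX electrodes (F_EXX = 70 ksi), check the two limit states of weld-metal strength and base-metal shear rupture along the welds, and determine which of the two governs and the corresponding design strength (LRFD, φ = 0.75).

φR_n ≈ 434 kips (weld metal governs)

t_e = 0.707 × 0.75 = 0.5302 in; L = 26 in.
Weld metal: φR_n = 0.75 × 0.6 × 70 × 0.5302 × 26 = 434.3 kips.
Base metal (shear rupture): φR_n = 0.75 × 0.6 × 70 × 1 × 26 = 819 kips.
Governing: weld metal.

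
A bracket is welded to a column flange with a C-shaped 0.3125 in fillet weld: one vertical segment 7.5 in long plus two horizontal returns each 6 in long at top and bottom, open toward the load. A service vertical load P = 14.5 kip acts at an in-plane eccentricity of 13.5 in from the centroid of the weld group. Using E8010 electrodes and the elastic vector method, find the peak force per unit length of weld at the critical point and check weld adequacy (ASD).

E80XX → F_EXX = 80 ksi.
Total weld length L_w = 19.5 in. Treat welds as unit-width lines.
Centroid: x̄ = 2×6×3 / 19.5 = 1.846 in from the vertical weld.
Polar moment about centroid: J = I_x + I_y = [7.5³/12 + 2×6×3.75²] + [7.5×1.846² + 2(6³/12 + 6×1.154²)] = 281.4 in³.
Direct shear f_v = P/L_w = 14.5 / 19.5 = 0.7436 kip/in (vertical).
Torsion M = P·e = 14.5 × 13.5 = 195.75 kip·in.
Critical point at (x, y) = (4.154, 3.75) from centroid. f_tx = M·y/J = 2.608 kip/in; f_ty = M·x/J = 2.889 kip/in.
Resultant f_max = √[f_tx² + (f_v + f_ty)²] = √[2.608² + (0.7436 + 2.889)²] = 4.472 kip/in.
Capacity per unit length: r_n/Ω = (1/2.0) × 0.6 × 80 × (0.707 × 0.3125) = 5.302 kip/in.
4.472 ≤ 5.302 → adequate.

f_max ≈ 4.47 kip/in; adequate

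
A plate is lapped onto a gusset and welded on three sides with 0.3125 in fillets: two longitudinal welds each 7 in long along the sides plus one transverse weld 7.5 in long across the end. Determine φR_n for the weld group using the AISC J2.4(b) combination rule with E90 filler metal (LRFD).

E90XX → F_EXX = 90 ksi.
t_e = 0.707 × 0.3125 = 0.2209 in.
R_nwl = 0.6 × 90 × 0.2209 × 14 = 167 kips (longitudinal, 2 welds).
R_nwt = 0.6 × 90 × 0.2209 × 7.5 = 89.48 kips (transverse, base value).
(i) R_nwl + R_nwt = 256.5 kips; (ii) 0.85 R_nwl + 1.5 R_nwt = 276.2 kips.
R_n = max = 276.2 kips [governs: (ii)]; φR_n = 207.1 kips.

φR_n ≈ 207 kips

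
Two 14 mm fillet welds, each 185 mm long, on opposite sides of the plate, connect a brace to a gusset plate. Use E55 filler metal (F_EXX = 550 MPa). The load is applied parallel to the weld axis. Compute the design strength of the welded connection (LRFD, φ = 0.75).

φR_n ≈ 906 kN

Effective throat t_e = 0.707 × 14 = 9.898 mm.
Total length L = 370 mm; A_we = 9.898 × 370 = 3662 mm².
F_nw = 0.6 F_EXX = 0.6 × 550 = 330 MPa.
φR_n = 0.75 × 330 × 3662 × 10⁻³ = 906.4 kN.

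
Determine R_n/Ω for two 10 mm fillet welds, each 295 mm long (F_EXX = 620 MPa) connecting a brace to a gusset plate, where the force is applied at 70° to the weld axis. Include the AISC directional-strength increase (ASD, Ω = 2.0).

R_n/Ω ≈ 1130 kN

t_e = 0.707 × 10 = 7.07 mm; A_we = 7.07 × 590 = 4171 mm².
Directional factor: 1.0 + 0.5 sin^1.5(70°) = 1.455.
F_nw = 0.6 × 620 × 1.455 = 541.4 MPa.
R_n/Ω = (541.4 × 4171) / 2.0 × 10⁻³ = 1129 kN.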